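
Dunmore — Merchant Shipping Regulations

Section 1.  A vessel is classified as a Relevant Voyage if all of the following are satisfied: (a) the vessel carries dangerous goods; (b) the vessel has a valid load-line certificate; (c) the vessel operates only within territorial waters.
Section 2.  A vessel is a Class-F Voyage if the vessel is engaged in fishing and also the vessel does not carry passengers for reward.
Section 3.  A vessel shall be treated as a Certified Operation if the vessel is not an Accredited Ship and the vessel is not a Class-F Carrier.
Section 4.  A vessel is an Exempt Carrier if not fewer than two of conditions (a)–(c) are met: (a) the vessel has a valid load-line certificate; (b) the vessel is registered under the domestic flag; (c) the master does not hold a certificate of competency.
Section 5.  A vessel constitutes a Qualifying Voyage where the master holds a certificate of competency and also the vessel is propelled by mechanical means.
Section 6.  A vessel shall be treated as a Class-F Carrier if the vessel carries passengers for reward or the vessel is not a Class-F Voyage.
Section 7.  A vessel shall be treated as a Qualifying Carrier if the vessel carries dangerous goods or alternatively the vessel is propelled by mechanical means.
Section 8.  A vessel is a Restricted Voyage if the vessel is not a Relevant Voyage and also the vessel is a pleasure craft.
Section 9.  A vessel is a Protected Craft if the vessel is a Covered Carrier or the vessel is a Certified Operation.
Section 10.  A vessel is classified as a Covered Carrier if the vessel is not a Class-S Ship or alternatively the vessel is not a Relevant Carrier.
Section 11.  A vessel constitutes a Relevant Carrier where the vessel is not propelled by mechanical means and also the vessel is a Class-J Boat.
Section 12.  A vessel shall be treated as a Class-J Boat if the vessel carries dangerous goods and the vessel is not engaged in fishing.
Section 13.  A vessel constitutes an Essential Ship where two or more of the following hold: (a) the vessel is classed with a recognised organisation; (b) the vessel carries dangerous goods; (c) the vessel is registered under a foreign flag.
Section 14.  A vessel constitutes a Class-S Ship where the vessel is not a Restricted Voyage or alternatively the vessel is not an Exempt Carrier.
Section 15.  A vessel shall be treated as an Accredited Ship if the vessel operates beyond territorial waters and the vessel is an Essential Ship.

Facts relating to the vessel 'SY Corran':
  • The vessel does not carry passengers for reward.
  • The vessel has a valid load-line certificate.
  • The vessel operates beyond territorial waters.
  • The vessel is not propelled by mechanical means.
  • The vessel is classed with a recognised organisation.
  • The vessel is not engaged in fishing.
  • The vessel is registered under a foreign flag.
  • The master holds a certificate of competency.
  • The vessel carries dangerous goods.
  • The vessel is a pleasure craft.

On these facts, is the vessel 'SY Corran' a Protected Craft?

No

section 1 — Relevant Voyage: [the vessel carries dangerous goods? yes] AND [the vessel has a valid load-line certificate? yes] AND [the vessel operates only within territorial waters? no] → not satisfied.
section 8 — Restricted Voyage: [not a Relevant Voyage (section 1)? yes] AND [the vessel is a pleasure craft? yes] → satisfied.
section 4 — Exempt Carrier: the vessel has a valid load-line certificate? yes; the vessel is registered under the domestic flag? no; the master does not hold a certificate of competency? no — 1 of 3 hold (need ≥2) → not satisfied.
section 14 — Class-S Ship: [not a Restricted Voyage (section 8)? no] OR [not an Exempt Carrier (section 4)? yes] → satisfied.
section 12 — Class-J Boat: [the vessel carries dangerous goods? yes] AND [the vessel is not engaged in fishing? yes] → satisfied.
section 11 — Relevant Carrier: [the vessel is not propelled by mechanical means? yes] AND [Class-J Boat (section 12)? yes] → satisfied.
section 10 — Covered Carrier: [not a Class-S Ship (section 14)? no] OR [not a Relevant Carrier (section 11)? no] → not satisfied.
section 13 — Essential Ship: the vessel is classed with a recognised organisation? yes; the vessel carries dangerous goods? yes; the vessel is registered under a foreign flag? yes — 3 of 3 hold (need ≥2) → satisfied.
section 15 — Accredited Ship: [the vessel operates beyond territorial waters? yes] AND [Essential Ship (section 13)? yes] → satisfied.
section 2 — Class-F Voyage: [the vessel is engaged in fishing? no] AND [the vessel does not carry passengers for reward? yes] → not satisfied.
section 6 — Class-F Carrier: [the vessel carries passengers for reward? no] OR [not a Class-F Voyage (section 2)? yes] → satisfied.
section 3 — Certified Operation: [not an Accredited Ship (section 15)? no] AND [not a Class-F Carrier (section 6)? no] → not satisfied.
section 9 — Protected Craft: [Covered Carrier (section 10)? no] OR [Certified Operation (section 3)? no] → not satisfied.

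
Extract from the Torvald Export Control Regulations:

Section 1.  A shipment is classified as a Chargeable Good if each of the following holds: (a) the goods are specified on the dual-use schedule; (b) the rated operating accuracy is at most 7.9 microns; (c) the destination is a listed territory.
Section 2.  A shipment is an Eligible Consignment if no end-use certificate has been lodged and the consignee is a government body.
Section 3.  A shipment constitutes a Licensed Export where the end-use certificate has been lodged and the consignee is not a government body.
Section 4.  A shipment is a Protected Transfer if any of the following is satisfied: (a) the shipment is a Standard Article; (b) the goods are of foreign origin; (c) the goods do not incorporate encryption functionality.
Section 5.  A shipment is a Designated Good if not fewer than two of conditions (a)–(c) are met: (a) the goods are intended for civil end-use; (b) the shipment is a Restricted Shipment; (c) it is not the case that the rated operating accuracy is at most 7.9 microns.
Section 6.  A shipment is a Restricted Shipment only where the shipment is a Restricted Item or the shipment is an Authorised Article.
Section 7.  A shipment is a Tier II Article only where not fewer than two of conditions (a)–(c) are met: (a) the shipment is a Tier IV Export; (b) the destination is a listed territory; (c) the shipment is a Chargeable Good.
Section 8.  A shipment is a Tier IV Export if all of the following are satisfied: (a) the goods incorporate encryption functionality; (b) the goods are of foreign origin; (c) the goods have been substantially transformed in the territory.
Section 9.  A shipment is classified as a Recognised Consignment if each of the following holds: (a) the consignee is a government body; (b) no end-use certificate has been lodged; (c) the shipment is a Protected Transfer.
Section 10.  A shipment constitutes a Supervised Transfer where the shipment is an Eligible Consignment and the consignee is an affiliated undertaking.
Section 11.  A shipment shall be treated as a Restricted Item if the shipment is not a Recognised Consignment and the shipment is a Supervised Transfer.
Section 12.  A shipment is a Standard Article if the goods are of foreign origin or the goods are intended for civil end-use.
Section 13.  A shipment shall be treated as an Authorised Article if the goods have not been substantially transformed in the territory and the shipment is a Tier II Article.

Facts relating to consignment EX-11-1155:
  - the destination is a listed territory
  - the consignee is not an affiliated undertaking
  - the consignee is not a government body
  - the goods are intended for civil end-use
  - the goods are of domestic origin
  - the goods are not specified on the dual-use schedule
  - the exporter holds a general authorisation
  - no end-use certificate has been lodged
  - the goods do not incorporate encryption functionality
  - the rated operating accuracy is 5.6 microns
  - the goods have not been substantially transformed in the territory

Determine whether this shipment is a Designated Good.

No

section 12 — Standard Article: [the goods are of foreign origin? no] OR [the goods are intended for civil end-use? yes] → satisfied.
section 4 — Protected Transfer: [Standard Article (section 12)? yes] OR [the goods are of foreign origin? no] OR [the goods do not incorporate encryption functionality? yes] → satisfied.
section 9 — Recognised Consignment: [the consignee is a government body? no] AND [no end-use certificate has been lodged? yes] AND [Protected Transfer (section 4)? yes] → not satisfied.
section 2 — Eligible Consignment: [no end-use certificate has been lodged? yes] AND [the consignee is a government body? no] → not satisfied.
section 10 — Supervised Transfer: [Eligible Consignment (section 2)? no] AND [the consignee is an affiliated undertaking? no] → not satisfied.
section 11 — Restricted Item: [not a Recognised Consignment (section 9)? yes] AND [Supervised Transfer (section 10)? no] → not satisfied.
section 8 — Tier IV Export: [the goods incorporate encryption functionality? no] AND [the goods are of foreign origin? no] AND [the goods have been substantially transformed in the territory? no] → not satisfied.
section 1 — Chargeable Good: [the goods are specified on the dual-use schedule? no] AND [rated operating accuracy: 5.6 microns ≤ 7.9 microns? yes] AND [the destination is a listed territory? yes] → not satisfied.
section 7 — Tier II Article: Tier IV Export (section 8)? no; the destination is a listed territory? yes; Chargeable Good (section 1)? no — 1 of 3 hold (need ≥2) → not satisfied.
section 13 — Authorised Article: [the goods have not been substantially transformed in the territory? yes] AND [Tier II Article (section 7)? no] → not satisfied.
section 6 — Restricted Shipment: [Restricted Item (section 11)? no] OR [Authorised Article (section 13)? no] → not satisfied.
section 5 — Designated Good: the goods are intended for civil end-use? yes; Restricted Shipment (section 6)? no; rated operating accuracy: 5.6 microns ≤ 7.9 microns? yes, so negated condition no — 1 of 3 hold (need ≥2) → not satisfied.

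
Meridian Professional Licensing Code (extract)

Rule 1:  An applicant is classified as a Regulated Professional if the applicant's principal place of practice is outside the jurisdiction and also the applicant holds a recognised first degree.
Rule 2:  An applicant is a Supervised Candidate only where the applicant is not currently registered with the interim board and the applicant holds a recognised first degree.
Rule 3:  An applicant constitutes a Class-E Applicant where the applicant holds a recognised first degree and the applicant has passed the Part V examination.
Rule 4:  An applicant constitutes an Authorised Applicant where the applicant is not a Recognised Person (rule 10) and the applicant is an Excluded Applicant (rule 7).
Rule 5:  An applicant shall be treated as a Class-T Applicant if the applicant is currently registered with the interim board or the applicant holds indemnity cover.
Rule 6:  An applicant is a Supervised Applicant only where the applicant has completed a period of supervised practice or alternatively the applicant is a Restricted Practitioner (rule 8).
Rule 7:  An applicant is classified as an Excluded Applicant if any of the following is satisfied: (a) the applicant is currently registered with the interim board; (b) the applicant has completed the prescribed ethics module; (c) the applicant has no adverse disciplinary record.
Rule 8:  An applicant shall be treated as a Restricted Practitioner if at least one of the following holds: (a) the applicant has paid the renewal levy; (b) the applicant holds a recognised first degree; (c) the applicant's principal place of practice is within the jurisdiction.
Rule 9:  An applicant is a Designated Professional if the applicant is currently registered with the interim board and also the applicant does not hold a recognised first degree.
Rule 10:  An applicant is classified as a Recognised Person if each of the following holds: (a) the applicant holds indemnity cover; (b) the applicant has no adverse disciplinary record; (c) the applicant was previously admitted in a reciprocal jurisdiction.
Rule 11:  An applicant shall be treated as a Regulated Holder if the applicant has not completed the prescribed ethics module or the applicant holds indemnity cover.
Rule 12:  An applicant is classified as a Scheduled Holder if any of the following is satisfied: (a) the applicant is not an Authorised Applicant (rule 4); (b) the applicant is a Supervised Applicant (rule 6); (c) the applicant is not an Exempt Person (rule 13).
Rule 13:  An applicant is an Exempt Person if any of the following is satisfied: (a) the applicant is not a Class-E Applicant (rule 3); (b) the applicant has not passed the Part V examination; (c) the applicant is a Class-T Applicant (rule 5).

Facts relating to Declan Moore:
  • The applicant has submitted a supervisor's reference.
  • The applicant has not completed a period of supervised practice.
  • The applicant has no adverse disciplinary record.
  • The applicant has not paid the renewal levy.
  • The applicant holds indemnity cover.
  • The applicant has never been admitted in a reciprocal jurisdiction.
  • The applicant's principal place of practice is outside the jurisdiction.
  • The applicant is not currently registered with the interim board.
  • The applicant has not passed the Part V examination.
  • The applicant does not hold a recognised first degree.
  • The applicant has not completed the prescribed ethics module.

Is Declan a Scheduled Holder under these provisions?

rule 10 — Recognised Person: [the applicant holds indemnity cover? yes] AND [the applicant has no adverse disciplinary record? yes] AND [the applicant was previously admitted in a reciprocal jurisdiction? no] → not satisfied.
rule 7 — Excluded Applicant: [the applicant is currently registered with the interim board? no] OR [the applicant has completed the prescribed ethics module? no] OR [the applicant has no adverse disciplinary record? yes] → satisfied.
rule 4 — Authorised Applicant: [not a Recognised Person (rule 10)? yes] AND [Excluded Applicant (rule 7)? yes] → satisfied.
rule 8 — Restricted Practitioner: [the applicant has paid the renewal levy? no] OR [the applicant holds a recognised first degree? no] OR [the applicant's principal place of practice is within the jurisdiction? no] → not satisfied.
rule 6 — Supervised Applicant: [the applicant has completed a period of supervised practice? no] OR [Restricted Practitioner (rule 8)? no] → not satisfied.
rule 3 — Class-E Applicant: [the applicant holds a recognised first degree? no] AND [the applicant has passed the Part V examination? no] → not satisfied.
rule 5 — Class-T Applicant: [the applicant is currently registered with the interim board? no] OR [the applicant holds indemnity cover? yes] → satisfied.
rule 13 — Exempt Person: [not a Class-E Applicant (rule 3)? yes] OR [the applicant has not passed the Part V examination? yes] OR [Class-T Applicant (rule 5)? yes] → satisfied.
rule 12 — Scheduled Holder: [not an Authorised Applicant (rule 4)? no] OR [Supervised Applicant (rule 6)? no] OR [not an Exempt Person (rule 13)? no] → not satisfied.

No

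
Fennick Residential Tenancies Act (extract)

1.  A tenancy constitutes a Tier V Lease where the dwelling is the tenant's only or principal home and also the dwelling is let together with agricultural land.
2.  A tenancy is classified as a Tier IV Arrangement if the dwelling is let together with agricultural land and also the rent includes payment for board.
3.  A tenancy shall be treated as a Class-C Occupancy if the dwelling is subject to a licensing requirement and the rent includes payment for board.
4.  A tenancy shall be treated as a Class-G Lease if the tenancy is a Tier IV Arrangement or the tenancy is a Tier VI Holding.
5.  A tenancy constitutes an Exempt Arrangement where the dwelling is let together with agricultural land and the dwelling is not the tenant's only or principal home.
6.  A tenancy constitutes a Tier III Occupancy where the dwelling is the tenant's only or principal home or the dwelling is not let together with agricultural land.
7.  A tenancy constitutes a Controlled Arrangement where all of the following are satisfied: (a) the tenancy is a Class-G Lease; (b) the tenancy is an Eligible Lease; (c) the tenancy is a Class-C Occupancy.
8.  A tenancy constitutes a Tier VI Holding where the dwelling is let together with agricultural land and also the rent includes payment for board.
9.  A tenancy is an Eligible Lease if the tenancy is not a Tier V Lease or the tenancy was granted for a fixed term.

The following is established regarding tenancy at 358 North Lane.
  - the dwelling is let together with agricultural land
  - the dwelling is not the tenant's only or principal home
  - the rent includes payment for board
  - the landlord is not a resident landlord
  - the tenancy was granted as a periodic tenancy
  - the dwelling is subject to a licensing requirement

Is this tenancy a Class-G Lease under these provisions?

Yes

paragraph 2 — Tier IV Arrangement: [the dwelling is let together with agricultural land? yes] AND [the rent includes payment for board? yes] → satisfied.
paragraph 8 — Tier VI Holding: [the dwelling is let together with agricultural land? yes] AND [the rent includes payment for board? yes] → satisfied.
paragraph 4 — Class-G Lease: [Tier IV Arrangement (paragraph 2)? yes] OR [Tier VI Holding (paragraph 8)? yes] → satisfied.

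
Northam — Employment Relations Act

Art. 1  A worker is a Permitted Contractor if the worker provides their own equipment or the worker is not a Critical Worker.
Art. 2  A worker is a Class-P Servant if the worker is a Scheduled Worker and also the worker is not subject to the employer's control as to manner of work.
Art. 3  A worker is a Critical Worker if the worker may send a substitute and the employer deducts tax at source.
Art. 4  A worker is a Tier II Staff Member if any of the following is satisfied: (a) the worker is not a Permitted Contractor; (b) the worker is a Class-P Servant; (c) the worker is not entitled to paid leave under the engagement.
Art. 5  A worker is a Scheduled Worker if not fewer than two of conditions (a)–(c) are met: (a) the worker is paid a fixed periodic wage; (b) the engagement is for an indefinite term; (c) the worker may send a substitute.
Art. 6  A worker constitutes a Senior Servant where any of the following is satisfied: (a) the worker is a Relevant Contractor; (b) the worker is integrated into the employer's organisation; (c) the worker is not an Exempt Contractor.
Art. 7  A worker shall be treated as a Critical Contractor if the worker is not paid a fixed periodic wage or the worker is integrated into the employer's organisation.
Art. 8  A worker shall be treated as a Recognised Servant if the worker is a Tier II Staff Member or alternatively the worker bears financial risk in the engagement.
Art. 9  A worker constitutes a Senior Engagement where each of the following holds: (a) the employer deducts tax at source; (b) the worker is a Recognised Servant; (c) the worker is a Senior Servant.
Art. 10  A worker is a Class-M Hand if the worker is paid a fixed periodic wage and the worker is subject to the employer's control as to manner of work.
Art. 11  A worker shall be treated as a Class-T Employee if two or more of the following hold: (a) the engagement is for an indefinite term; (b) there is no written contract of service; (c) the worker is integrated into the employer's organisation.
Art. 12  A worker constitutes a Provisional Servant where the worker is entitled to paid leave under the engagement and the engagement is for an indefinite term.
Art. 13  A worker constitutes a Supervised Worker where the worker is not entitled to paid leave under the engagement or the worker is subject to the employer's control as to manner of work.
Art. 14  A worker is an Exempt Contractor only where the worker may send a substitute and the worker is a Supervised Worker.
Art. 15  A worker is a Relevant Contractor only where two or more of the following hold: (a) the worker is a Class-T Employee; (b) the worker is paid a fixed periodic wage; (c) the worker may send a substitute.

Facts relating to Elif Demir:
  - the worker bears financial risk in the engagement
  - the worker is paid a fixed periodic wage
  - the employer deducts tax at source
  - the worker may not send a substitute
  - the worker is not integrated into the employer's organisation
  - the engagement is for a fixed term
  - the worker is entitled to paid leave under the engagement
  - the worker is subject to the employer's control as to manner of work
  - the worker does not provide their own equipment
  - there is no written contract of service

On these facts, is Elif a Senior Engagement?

Yes

Under article 3: the worker may send a substitute? no; and the employer deducts tax at source? yes. So the worker is not a Critical Worker.
Under article 1: the worker provides their own equipment? no; or not a Critical Worker (article 3)? yes. So the worker is a Permitted Contractor.
Under article 5: the worker is paid a fixed periodic wage? yes; the engagement is for an indefinite term? no; the worker may send a substitute? no — 1 of 3 hold (need ≥2) → not satisfied.
Under article 2: Scheduled Worker (article 5)? no; and the worker is not subject to the employer's control as to manner of work? no. So the worker is not a Class-P Servant.
Under article 4: not a Permitted Contractor (article 1)? no; or Class-P Servant (article 2)? no; or the worker is not entitled to paid leave under the engagement? no. So the worker is not a Tier II Staff Member.
Under article 8: Tier II Staff Member (article 4)? no; or the worker bears financial risk in the engagement? yes. So the worker is a Recognised Servant.
Under article 11: the engagement is for an indefinite term? no; there is no written contract of service? yes; the worker is integrated into the employer's organisation? no — 1 of 3 hold (need ≥2) → not satisfied.
Under article 15: Class-T Employee (article 11)? no; the worker is paid a fixed periodic wage? yes; the worker may send a substitute? no — 1 of 3 hold (need ≥2) → not satisfied.
Under article 13: the worker is not entitled to paid leave under the engagement? no; or the worker is subject to the employer's control as to manner of work? yes. So the worker is a Supervised Worker.
Under article 14: the worker may send a substitute? no; and Supervised Worker (article 13)? yes. So the worker is not an Exempt Contractor.
Under article 6: Relevant Contractor (article 15)? no; or the worker is integrated into the employer's organisation? no; or not an Exempt Contractor (article 14)? yes. So the worker is a Senior Servant.
Under article 9: the employer deducts tax at source? yes; and Recognised Servant (article 8)? yes; and Senior Servant (article 6)? yes. So the worker is a Senior Engagement.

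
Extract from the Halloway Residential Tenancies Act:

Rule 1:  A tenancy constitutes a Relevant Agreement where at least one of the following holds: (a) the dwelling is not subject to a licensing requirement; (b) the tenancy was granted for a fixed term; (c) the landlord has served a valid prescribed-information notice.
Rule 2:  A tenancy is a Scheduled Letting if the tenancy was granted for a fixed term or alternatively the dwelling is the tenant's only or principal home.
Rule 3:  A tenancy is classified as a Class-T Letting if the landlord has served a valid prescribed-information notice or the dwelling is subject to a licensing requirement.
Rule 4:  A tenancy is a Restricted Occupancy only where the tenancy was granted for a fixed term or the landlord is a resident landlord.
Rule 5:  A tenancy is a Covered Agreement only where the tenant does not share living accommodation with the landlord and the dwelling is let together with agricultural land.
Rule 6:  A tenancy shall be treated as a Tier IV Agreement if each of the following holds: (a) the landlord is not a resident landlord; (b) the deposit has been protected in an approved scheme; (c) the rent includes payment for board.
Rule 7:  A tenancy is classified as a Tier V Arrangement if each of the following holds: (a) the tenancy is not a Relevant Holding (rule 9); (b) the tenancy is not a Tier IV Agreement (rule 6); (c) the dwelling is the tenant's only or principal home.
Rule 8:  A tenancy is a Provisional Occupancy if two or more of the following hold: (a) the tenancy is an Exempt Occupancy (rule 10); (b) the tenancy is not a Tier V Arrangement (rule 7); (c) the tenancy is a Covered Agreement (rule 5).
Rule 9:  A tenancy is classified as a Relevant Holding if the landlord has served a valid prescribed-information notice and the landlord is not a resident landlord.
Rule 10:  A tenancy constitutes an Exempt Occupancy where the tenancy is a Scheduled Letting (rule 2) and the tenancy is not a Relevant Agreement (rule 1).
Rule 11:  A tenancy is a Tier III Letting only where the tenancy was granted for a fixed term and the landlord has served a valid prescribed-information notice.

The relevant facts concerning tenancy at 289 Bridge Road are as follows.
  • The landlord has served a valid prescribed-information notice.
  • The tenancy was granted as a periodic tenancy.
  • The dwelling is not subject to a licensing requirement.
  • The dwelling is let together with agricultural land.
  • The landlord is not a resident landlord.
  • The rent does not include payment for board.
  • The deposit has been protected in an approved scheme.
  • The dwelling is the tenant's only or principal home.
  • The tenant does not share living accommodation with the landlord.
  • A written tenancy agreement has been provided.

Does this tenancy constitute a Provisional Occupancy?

Under rule 2: the tenancy was granted for a fixed term? no; or the dwelling is the tenant's only or principal home? yes. So the tenancy is a Scheduled Letting.
Under rule 1: the dwelling is not subject to a licensing requirement? yes; or the tenancy was granted for a fixed term? no; or the landlord has served a valid prescribed-information notice? yes. So the tenancy is a Relevant Agreement.
Under rule 10: Scheduled Letting (rule 2)? yes; and not a Relevant Agreement (rule 1)? no. So the tenancy is not an Exempt Occupancy.
Under rule 9: the landlord has served a valid prescribed-information notice? yes; and the landlord is not a resident landlord? yes. So the tenancy is a Relevant Holding.
Under rule 6: the landlord is not a resident landlord? yes; and the deposit has been protected in an approved scheme? yes; and the rent includes payment for board? no. So the tenancy is not a Tier IV Agreement.
Under rule 7: not a Relevant Holding (rule 9)? no; and not a Tier IV Agreement (rule 6)? yes; and the dwelling is the tenant's only or principal home? yes. So the tenancy is not a Tier V Arrangement.
Under rule 5: the tenant does not share living accommodation with the landlord? yes; and the dwelling is let together with agricultural land? yes. So the tenancy is a Covered Agreement.
Under rule 8: Exempt Occupancy (rule 10)? no; not a Tier V Arrangement (rule 7)? yes; Covered Agreement (rule 5)? yes — 2 of 3 hold (need ≥2) → satisfied.

Yes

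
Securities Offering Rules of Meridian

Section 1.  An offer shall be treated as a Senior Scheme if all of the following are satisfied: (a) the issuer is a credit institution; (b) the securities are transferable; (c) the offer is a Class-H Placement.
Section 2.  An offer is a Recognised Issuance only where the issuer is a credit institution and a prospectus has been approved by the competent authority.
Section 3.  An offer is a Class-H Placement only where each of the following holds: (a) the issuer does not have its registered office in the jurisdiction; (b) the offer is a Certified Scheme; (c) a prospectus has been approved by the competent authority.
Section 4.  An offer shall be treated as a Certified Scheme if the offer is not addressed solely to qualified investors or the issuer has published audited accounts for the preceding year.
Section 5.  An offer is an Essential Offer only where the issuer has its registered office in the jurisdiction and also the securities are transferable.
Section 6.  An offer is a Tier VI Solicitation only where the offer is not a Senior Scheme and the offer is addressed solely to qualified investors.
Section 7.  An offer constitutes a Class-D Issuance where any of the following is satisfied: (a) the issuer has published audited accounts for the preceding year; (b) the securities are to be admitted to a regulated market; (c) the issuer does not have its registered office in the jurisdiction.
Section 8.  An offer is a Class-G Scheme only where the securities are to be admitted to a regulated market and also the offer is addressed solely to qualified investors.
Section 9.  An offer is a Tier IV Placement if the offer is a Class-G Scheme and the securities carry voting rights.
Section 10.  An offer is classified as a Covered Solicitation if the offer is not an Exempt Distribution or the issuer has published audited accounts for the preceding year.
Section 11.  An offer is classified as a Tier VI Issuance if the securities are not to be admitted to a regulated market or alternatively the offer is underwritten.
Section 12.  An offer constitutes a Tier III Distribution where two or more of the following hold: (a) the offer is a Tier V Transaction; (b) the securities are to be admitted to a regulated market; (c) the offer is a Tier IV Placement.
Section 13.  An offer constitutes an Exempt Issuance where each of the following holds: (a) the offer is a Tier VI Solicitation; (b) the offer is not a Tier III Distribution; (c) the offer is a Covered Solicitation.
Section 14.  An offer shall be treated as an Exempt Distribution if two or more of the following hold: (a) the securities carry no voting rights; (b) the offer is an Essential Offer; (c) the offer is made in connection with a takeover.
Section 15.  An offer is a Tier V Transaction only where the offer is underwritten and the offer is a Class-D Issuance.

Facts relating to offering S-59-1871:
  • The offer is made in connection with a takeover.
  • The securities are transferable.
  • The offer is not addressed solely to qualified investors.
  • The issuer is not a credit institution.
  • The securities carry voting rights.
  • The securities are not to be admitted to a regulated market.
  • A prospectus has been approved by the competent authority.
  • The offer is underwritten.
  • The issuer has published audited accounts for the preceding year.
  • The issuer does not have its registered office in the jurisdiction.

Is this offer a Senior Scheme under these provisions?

section 4 — Certified Scheme: [the offer is not addressed solely to qualified investors? yes] OR [the issuer has published audited accounts for the preceding year? yes] → satisfied.
section 3 — Class-H Placement: [the issuer does not have its registered office in the jurisdiction? yes] AND [Certified Scheme (section 4)? yes] AND [a prospectus has been approved by the competent authority? yes] → satisfied.
section 1 — Senior Scheme: [the issuer is a credit institution? no] AND [the securities are transferable? yes] AND [Class-H Placement (section 3)? yes] → not satisfied.

No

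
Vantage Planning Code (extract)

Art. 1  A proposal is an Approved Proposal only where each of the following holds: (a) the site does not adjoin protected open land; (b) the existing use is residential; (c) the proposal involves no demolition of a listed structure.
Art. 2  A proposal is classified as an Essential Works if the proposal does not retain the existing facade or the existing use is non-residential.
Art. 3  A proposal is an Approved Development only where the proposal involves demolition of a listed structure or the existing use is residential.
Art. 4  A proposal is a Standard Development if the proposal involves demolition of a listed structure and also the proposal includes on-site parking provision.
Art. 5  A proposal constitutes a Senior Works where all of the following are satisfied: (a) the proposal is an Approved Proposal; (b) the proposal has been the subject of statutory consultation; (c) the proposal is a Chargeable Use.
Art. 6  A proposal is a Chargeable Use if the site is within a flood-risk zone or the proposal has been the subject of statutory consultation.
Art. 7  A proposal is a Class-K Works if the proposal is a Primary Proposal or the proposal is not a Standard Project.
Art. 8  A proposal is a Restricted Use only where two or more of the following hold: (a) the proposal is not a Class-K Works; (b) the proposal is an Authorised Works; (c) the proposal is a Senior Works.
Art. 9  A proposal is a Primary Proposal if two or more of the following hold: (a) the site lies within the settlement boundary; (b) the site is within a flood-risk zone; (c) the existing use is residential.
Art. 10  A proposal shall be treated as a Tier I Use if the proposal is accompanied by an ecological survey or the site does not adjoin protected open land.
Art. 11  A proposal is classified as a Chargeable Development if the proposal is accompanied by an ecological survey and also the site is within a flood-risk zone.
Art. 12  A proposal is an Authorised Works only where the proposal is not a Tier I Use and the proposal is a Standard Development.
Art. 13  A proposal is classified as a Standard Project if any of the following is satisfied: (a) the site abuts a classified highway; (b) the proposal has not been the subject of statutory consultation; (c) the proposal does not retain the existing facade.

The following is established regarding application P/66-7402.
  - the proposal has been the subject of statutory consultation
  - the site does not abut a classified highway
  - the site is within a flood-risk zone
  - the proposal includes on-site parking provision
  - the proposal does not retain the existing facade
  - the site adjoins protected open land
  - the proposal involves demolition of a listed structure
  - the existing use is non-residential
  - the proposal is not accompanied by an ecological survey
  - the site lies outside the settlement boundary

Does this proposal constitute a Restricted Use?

Yes

article 9 — Primary Proposal: the site lies within the settlement boundary? no; the site is within a flood-risk zone? yes; the existing use is residential? no — 1 of 3 hold (need ≥2) → not satisfied.
article 13 — Standard Project: [the site abuts a classified highway? no] OR [the proposal has not been the subject of statutory consultation? no] OR [the proposal does not retain the existing facade? yes] → satisfied.
article 7 — Class-K Works: [Primary Proposal (article 9)? no] OR [not a Standard Project (article 13)? no] → not satisfied.
article 10 — Tier I Use: [the proposal is accompanied by an ecological survey? no] OR [the site does not adjoin protected open land? no] → not satisfied.
article 4 — Standard Development: [the proposal involves demolition of a listed structure? yes] AND [the proposal includes on-site parking provision? yes] → satisfied.
article 12 — Authorised Works: [not a Tier I Use (article 10)? yes] AND [Standard Development (article 4)? yes] → satisfied.
article 1 — Approved Proposal: [the site does not adjoin protected open land? no] AND [the existing use is residential? no] AND [the proposal involves no demolition of a listed structure? no] → not satisfied.
article 6 — Chargeable Use: [the site is within a flood-risk zone? yes] OR [the proposal has been the subject of statutory consultation? yes] → satisfied.
article 5 — Senior Works: [Approved Proposal (article 1)? no] AND [the proposal has been the subject of statutory consultation? yes] AND [Chargeable Use (article 6)? yes] → not satisfied.
article 8 — Restricted Use: not a Class-K Works (article 7)? yes; Authorised Works (article 12)? yes; Senior Works (article 5)? no — 2 of 3 hold (need ≥2) → satisfied.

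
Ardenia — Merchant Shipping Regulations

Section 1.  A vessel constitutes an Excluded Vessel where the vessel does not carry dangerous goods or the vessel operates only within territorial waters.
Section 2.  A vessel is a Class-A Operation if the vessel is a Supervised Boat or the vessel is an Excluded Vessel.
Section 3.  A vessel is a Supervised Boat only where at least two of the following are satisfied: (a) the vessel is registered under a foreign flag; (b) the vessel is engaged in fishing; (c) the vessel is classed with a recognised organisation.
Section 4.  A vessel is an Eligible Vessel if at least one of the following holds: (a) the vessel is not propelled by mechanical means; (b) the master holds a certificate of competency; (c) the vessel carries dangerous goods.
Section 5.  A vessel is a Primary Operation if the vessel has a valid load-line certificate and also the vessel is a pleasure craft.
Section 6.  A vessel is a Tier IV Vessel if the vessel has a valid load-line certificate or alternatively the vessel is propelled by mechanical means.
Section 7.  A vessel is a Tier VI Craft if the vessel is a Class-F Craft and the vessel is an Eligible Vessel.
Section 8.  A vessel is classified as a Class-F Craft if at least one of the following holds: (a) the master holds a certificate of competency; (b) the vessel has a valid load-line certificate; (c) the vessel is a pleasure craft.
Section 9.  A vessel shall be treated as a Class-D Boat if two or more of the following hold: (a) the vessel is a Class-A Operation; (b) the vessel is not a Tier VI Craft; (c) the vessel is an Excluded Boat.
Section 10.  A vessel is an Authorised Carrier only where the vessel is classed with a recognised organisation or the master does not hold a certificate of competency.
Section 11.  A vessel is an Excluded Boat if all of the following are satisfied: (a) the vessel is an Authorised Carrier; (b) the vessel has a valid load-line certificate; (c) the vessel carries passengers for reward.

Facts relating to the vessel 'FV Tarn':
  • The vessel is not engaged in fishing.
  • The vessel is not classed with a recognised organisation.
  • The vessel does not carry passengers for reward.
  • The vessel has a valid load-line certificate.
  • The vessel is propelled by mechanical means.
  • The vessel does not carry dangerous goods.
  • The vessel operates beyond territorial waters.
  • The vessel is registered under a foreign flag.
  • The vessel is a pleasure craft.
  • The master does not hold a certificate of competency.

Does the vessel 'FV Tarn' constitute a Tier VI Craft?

Under section 8: the master holds a certificate of competency? no; or the vessel has a valid load-line certificate? yes; or the vessel is a pleasure craft? yes. So the vessel is a Class-F Craft.
Under section 4: the vessel is not propelled by mechanical means? no; or the master holds a certificate of competency? no; or the vessel carries dangerous goods? no. So the vessel is not an Eligible Vessel.
Under section 7: Class-F Craft (section 8)? yes; and Eligible Vessel (section 4)? no. So the vessel is not a Tier VI Craft.

No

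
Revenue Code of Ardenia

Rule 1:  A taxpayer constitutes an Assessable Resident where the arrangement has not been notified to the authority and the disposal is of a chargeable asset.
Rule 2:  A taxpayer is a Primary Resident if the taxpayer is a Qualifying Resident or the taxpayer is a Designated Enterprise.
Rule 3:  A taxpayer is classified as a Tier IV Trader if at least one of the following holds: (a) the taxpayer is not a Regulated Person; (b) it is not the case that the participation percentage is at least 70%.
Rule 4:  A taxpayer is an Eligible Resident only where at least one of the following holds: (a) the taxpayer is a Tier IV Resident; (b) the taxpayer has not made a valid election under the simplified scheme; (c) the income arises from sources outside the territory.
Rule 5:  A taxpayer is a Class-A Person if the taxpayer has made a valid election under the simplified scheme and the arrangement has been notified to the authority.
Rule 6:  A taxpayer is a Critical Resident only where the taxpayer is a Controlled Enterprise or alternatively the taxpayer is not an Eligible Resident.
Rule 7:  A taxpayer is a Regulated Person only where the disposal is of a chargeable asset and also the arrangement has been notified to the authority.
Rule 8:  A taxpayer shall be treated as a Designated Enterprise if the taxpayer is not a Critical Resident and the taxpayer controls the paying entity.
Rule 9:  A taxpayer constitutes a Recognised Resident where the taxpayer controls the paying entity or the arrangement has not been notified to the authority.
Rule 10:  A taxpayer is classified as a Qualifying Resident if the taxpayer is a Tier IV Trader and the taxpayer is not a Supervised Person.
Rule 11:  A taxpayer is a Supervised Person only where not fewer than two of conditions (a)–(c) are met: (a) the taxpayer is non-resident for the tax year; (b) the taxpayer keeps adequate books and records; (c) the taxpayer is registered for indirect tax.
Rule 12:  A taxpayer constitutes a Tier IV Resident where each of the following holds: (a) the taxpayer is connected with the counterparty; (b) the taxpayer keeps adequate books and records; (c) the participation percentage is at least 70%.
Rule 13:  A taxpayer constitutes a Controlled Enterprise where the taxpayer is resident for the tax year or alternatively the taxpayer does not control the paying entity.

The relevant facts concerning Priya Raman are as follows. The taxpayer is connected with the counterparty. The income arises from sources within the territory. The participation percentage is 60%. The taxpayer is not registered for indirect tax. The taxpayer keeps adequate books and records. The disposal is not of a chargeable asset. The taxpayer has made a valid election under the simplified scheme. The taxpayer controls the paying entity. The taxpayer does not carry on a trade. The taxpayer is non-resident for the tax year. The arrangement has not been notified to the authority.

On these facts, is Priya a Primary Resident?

rule 7 — Regulated Person: [the disposal is of a chargeable asset? no] AND [the arrangement has been notified to the authority? no] → not satisfied.
rule 3 — Tier IV Trader: [not a Regulated Person (rule 7)? yes] OR [participation percentage: 60% ≥ 70%? no, so negated condition yes] → satisfied.
rule 11 — Supervised Person: the taxpayer is non-resident for the tax year? yes; the taxpayer keeps adequate books and records? yes; the taxpayer is registered for indirect tax? no — 2 of 3 hold (need ≥2) → satisfied.
rule 10 — Qualifying Resident: [Tier IV Trader (rule 3)? yes] AND [not a Supervised Person (rule 11)? no] → not satisfied.
rule 13 — Controlled Enterprise: [the taxpayer is resident for the tax year? no] OR [the taxpayer does not control the paying entity? no] → not satisfied.
rule 12 — Tier IV Resident: [the taxpayer is connected with the counterparty? yes] AND [the taxpayer keeps adequate books and records? yes] AND [participation percentage: 60% ≥ 70%? no] → not satisfied.
rule 4 — Eligible Resident: [Tier IV Resident (rule 12)? no] OR [the taxpayer has not made a valid election under the simplified scheme? no] OR [the income arises from sources outside the territory? no] → not satisfied.
rule 6 — Critical Resident: [Controlled Enterprise (rule 13)? no] OR [not an Eligible Resident (rule 4)? yes] → satisfied.
rule 8 — Designated Enterprise: [not a Critical Resident (rule 6)? no] AND [the taxpayer controls the paying entity? yes] → not satisfied.
rule 2 — Primary Resident: [Qualifying Resident (rule 10)? no] OR [Designated Enterprise (rule 8)? no] → not satisfied.

No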